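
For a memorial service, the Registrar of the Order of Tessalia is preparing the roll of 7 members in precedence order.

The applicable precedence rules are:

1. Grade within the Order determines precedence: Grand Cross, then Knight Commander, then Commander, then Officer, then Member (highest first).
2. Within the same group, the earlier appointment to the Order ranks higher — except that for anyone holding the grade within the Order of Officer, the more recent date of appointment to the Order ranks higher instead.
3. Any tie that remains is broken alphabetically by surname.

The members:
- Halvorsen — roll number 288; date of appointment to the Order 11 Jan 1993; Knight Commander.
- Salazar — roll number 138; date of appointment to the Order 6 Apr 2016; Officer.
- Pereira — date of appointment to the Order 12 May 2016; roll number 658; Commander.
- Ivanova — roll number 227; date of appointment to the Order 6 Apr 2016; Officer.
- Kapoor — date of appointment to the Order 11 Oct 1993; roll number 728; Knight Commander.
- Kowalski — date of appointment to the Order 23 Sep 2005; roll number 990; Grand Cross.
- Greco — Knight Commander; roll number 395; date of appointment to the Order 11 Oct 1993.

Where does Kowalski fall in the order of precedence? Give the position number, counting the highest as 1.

By grade within the Order: Kowalski (Grand Cross); then Halvorsen, Greco and Kapoor (Knight Commander); then Pereira (Commander); then Ivanova and Salazar (Officer).
Among Halvorsen, Greco and Kapoor, by date of appointment to the Order (earlier first): Halvorsen (11 Jan 1993) before Greco and Kapoor (11 Oct 1993).
Among Greco and Kapoor, alphabetically by surname: Greco before Kapoor.
Ivanova and Salazar both have date of appointment to the Order 6 Apr 2016, so the next rule applies.
Among Ivanova and Salazar, alphabetically by surname: Ivanova before Salazar.
Order: Kowalski, Halvorsen, Greco, Kapoor, Pereira, Ivanova, Salazar. So position 1.

1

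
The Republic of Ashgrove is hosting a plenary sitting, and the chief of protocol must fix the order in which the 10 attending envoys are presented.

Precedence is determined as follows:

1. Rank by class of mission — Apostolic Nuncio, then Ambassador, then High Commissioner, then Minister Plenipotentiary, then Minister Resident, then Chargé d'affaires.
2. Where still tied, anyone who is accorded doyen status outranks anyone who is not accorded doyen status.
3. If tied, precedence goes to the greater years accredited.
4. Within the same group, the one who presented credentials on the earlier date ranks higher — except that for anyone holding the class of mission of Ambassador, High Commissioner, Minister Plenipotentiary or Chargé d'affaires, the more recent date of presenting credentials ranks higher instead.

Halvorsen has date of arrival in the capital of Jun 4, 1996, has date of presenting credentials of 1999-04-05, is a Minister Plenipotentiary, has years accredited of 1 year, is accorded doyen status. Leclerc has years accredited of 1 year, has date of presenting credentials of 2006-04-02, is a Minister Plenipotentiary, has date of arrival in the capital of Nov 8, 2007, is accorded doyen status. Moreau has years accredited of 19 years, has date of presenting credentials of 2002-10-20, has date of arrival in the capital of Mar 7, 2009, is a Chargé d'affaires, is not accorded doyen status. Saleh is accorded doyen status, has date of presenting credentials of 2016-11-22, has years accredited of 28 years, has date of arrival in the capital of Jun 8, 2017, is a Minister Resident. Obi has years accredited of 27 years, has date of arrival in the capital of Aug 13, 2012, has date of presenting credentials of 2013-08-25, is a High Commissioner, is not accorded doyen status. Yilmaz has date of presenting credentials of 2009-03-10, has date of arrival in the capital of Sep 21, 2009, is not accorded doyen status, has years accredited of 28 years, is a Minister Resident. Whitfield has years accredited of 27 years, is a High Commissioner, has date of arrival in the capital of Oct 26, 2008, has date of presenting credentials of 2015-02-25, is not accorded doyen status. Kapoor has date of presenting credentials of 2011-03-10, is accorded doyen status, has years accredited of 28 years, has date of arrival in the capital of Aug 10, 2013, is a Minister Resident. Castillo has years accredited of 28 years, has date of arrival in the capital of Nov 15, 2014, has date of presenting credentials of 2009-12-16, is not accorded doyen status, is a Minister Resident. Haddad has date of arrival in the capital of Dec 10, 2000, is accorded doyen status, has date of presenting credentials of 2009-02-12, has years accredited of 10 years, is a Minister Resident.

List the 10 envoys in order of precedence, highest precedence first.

By class of mission: Whitfield and Obi (High Commissioner); then Leclerc and Halvorsen (Minister Plenipotentiary); then Kapoor, Saleh, Haddad, Yilmaz and Castillo (Minister Resident); then Moreau (Chargé d'affaires).
Whitfield and Obi are each not accorded doyen status, so the next rule applies.
Whitfield and Obi both have years accredited 27 years, so the next rule applies.
Among Whitfield and Obi, by date of presenting credentials (later first) (reversed rule for this group): Whitfield (2015-02-25) before Obi (2013-08-25).
Leclerc and Halvorsen are each accorded doyen status, so the next rule applies.
Leclerc and Halvorsen both have years accredited 1 year, so the next rule applies.
Among Leclerc and Halvorsen, by date of presenting credentials (later first) (reversed rule for this group): Leclerc (2006-04-02) before Halvorsen (1999-04-05).
Among Kapoor, Saleh, Haddad, Yilmaz and Castillo, accorded doyen status before not accorded doyen status: Kapoor, Saleh and Haddad (accorded doyen status) before Yilmaz and Castillo (not accorded doyen status).
Among Kapoor, Saleh and Haddad, by years accredited (higher first): Kapoor and Saleh (28 years) before Haddad (10 years).
Among Kapoor and Saleh, by date of presenting credentials (earlier first): Kapoor (2011-03-10) before Saleh (2016-11-22).
Yilmaz and Castillo both have years accredited 28 years, so the next rule applies.
Among Yilmaz and Castillo, by date of presenting credentials (earlier first): Yilmaz (2009-03-10) before Castillo (2009-12-16).
Full order: Whitfield, Obi, Leclerc, Halvorsen, Kapoor, Saleh, Haddad, Yilmaz, Castillo, Moreau.

Whitfield, Obi, Leclerc, Halvorsen, Kapoor, Saleh, Haddad, Yilmaz, Castillo, Moreau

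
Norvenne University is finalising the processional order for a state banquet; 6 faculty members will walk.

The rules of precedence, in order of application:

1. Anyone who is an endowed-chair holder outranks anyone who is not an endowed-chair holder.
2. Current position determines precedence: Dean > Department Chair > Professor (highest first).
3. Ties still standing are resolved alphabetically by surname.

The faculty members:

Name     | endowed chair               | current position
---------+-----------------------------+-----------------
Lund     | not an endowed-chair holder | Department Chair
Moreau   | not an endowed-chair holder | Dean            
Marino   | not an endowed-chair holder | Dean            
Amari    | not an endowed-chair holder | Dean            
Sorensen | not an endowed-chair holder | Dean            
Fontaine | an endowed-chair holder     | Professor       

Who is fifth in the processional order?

By the first rule: Fontaine (an endowed-chair holder); then Amari, Marino, Moreau, Sorensen and Lund (each not an endowed-chair holder).
Among Amari, Marino, Moreau, Sorensen and Lund, by current position: Amari, Marino, Moreau and Sorensen (Dean) before Lund (Department Chair).
Among Amari, Marino, Moreau and Sorensen, alphabetically by surname: Amari before Marino before Moreau before Sorensen.
Order: Fontaine, Amari, Marino, Moreau, Sorensen, Lund.

Sorensen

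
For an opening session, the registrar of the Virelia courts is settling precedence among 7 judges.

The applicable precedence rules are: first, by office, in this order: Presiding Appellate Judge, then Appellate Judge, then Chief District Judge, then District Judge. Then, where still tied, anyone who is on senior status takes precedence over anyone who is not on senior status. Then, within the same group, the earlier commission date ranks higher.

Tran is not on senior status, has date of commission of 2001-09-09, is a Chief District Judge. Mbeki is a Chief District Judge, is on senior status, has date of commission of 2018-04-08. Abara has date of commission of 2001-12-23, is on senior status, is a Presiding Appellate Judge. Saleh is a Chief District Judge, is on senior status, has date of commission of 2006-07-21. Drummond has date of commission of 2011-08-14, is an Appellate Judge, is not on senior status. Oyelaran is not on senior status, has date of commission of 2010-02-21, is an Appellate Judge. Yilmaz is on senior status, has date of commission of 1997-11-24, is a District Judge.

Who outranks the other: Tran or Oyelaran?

By office: Abara (Presiding Appellate Judge); then Oyelaran and Drummond (Appellate Judge); then Saleh, Mbeki and Tran (Chief District Judge); then Yilmaz (District Judge).
Oyelaran and Drummond are each not on senior status, so the next rule applies.
Among Oyelaran and Drummond, by date of commission (earlier first): Oyelaran (2010-02-21) before Drummond (2011-08-14).
Among Saleh, Mbeki and Tran, on senior status before not on senior status: Saleh and Mbeki (on senior status) before Tran (not on senior status).
Among Saleh and Mbeki, by date of commission (earlier first): Saleh (2006-07-21) before Mbeki (2018-04-08).
So Oyelaran takes precedence.

Oyelaran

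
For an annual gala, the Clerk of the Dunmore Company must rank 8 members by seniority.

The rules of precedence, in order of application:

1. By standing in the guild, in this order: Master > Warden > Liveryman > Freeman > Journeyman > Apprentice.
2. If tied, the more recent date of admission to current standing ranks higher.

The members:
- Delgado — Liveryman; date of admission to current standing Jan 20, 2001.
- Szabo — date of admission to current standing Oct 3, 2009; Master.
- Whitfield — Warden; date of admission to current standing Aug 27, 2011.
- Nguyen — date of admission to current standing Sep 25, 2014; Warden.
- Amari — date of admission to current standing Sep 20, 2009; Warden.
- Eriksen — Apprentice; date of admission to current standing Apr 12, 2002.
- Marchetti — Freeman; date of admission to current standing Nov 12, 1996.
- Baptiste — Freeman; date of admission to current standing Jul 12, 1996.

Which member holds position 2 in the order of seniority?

By standing in the guild: Szabo (Master); then Nguyen, Whitfield and Amari (Warden); then Delgado (Liveryman); then Marchetti and Baptiste (Freeman); then Eriksen (Apprentice).
Among Nguyen, Whitfield and Amari, by date of admission to current standing (later first): Nguyen (Sep 25, 2014) before Whitfield (Aug 27, 2011) before Amari (Sep 20, 2009).
Among Marchetti and Baptiste, by date of admission to current standing (later first): Marchetti (Nov 12, 1996) before Baptiste (Jul 12, 1996).
Order: Szabo, Nguyen, Whitfield, Amari, Delgado, Marchetti, Baptiste, Eriksen.

Nguyen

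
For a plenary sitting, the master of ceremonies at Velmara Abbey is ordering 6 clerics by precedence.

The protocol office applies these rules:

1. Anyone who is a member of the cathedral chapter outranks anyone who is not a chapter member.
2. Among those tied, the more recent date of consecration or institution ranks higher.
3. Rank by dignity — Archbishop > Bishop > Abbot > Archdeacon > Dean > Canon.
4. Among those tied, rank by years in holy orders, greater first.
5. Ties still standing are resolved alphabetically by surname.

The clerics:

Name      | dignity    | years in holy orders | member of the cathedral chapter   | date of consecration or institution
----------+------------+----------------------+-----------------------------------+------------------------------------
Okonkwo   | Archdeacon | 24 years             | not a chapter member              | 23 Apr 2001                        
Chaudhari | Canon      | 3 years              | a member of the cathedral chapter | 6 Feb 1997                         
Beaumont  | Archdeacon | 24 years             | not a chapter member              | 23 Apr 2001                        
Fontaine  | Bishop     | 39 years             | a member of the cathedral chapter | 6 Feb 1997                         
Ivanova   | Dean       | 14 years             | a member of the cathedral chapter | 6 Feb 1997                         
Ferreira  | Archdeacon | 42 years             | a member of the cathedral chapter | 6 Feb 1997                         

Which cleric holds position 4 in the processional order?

By the first rule: Fontaine, Ferreira, Ivanova and Chaudhari (each a member of the cathedral chapter); then Beaumont and Okonkwo (both not a chapter member).
Fontaine, Ferreira, Ivanova and Chaudhari all have date of consecration or institution 6 Feb 1997, so the next rule applies.
Among Fontaine, Ferreira, Ivanova and Chaudhari, by dignity: Fontaine (Bishop) before Ferreira (Archdeacon) before Ivanova (Dean) before Chaudhari (Canon).
Beaumont and Okonkwo both have date of consecration or institution 23 Apr 2001, so the next rule applies.
Beaumont and Okonkwo are each Archdeacon, so the next rule applies.
Beaumont and Okonkwo both have years in holy orders 24 years, so the next rule applies.
Among Beaumont and Okonkwo, alphabetically by surname: Beaumont before Okonkwo.
Order: Fontaine, Ferreira, Ivanova, Chaudhari, Beaumont, Okonkwo.

Chaudhari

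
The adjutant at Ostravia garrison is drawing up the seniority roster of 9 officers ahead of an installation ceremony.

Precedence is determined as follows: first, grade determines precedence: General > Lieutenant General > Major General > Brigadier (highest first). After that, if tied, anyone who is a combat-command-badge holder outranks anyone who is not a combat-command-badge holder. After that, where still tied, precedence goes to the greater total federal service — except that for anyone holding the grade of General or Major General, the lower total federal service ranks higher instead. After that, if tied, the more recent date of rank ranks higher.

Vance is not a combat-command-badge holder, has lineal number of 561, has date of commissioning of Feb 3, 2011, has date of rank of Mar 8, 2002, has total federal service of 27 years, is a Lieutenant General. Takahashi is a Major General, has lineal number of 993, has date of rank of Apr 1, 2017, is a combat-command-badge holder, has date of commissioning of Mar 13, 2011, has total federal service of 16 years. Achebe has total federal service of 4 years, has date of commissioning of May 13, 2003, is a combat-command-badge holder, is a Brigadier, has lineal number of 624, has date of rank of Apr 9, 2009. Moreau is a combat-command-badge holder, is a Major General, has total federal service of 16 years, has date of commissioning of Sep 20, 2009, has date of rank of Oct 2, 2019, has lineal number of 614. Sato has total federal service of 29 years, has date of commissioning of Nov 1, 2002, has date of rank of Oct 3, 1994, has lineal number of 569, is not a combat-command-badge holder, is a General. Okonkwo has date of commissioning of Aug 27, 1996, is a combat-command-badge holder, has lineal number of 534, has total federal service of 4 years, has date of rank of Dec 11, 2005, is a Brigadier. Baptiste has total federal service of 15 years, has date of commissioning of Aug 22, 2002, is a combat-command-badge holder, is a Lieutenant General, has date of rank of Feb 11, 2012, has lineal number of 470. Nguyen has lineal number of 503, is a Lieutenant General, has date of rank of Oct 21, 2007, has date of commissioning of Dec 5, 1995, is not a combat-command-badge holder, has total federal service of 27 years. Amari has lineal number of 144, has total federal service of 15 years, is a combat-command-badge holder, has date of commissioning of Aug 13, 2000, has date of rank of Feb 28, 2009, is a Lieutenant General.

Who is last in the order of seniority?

Okonkwo

By grade: Sato (General); then Baptiste, Amari, Nguyen and Vance (Lieutenant General); then Moreau and Takahashi (Major General); then Achebe and Okonkwo (Brigadier).
Among Baptiste, Amari, Nguyen and Vance, a combat-command-badge holder before not a combat-command-badge holder: Baptiste and Amari (a combat-command-badge holder) before Nguyen and Vance (not a combat-command-badge holder).
Baptiste and Amari both have total federal service 15 years, so the next rule applies.
Among Baptiste and Amari, by date of rank (later first): Baptiste (Feb 11, 2012) before Amari (Feb 28, 2009).
Nguyen and Vance both have total federal service 27 years, so the next rule applies.
Among Nguyen and Vance, by date of rank (later first): Nguyen (Oct 21, 2007) before Vance (Mar 8, 2002).
Moreau and Takahashi are each a combat-command-badge holder, so the next rule applies.
Moreau and Takahashi both have total federal service 16 years, so the next rule applies.
Among Moreau and Takahashi, by date of rank (later first): Moreau (Oct 2, 2019) before Takahashi (Apr 1, 2017).
Achebe and Okonkwo are each a combat-command-badge holder, so the next rule applies.
Achebe and Okonkwo both have total federal service 4 years, so the next rule applies.
Among Achebe and Okonkwo, by date of rank (later first): Achebe (Apr 9, 2009) before Okonkwo (Dec 11, 2005).
Order: Sato, Baptiste, Amari, Nguyen, Vance, Moreau, Takahashi, Achebe, Okonkwo.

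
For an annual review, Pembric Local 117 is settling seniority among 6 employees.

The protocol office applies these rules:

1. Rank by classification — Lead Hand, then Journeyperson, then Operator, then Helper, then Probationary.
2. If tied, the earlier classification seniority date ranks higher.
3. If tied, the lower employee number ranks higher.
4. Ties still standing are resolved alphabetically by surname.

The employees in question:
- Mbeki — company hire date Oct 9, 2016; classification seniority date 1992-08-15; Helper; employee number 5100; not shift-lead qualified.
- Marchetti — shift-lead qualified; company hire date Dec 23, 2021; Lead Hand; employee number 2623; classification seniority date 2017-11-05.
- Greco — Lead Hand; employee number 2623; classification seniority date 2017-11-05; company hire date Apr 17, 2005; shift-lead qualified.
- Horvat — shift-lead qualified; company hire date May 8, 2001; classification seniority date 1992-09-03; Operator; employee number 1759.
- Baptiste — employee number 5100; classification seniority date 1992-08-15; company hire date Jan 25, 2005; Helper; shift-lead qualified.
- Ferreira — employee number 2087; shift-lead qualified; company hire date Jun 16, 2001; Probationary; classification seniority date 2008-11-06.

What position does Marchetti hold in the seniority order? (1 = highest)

2

By classification: Greco and Marchetti (Lead Hand); then Horvat (Operator); then Baptiste and Mbeki (Helper); then Ferreira (Probationary).
Greco and Marchetti both have classification seniority date 2017-11-05, so the next rule applies.
Greco and Marchetti both have employee number 2623, so the next rule applies.
Among Greco and Marchetti, alphabetically by surname: Greco before Marchetti.
Baptiste and Mbeki both have classification seniority date 1992-08-15, so the next rule applies.
Baptiste and Mbeki both have employee number 5100, so the next rule applies.
Among Baptiste and Mbeki, alphabetically by surname: Baptiste before Mbeki.
Order: Greco, Marchetti, Horvat, Baptiste, Mbeki, Ferreira. So position 2.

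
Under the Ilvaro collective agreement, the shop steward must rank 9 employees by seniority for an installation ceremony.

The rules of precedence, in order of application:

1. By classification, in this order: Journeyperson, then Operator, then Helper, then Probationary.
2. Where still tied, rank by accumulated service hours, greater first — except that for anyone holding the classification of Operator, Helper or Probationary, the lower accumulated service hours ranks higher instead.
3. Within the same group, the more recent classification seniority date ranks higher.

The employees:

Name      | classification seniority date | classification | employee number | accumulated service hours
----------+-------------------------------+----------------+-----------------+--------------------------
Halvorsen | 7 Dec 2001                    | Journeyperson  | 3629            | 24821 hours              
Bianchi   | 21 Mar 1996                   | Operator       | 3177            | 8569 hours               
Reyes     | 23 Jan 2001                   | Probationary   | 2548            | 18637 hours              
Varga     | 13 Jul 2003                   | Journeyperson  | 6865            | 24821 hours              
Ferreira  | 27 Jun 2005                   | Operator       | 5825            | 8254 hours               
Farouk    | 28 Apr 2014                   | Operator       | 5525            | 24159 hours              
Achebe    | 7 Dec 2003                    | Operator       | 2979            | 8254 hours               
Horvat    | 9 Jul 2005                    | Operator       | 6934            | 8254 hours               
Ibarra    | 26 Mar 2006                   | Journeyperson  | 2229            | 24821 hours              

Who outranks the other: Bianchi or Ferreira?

By classification: Ibarra, Varga and Halvorsen (Journeyperson); then Horvat, Ferreira, Achebe, Bianchi and Farouk (Operator); then Reyes (Probationary).
Ibarra, Varga and Halvorsen all have accumulated service hours 24821 hours, so the next rule applies.
Among Ibarra, Varga and Halvorsen, by classification seniority date (later first): Ibarra (26 Mar 2006) before Varga (13 Jul 2003) before Halvorsen (7 Dec 2001).
Among Horvat, Ferreira, Achebe, Bianchi and Farouk, by accumulated service hours (lower first) (reversed rule for this group): Horvat, Ferreira and Achebe (8254 hours) before Bianchi (8569 hours) before Farouk (24159 hours).
Among Horvat, Ferreira and Achebe, by classification seniority date (later first): Horvat (9 Jul 2005) before Ferreira (27 Jun 2005) before Achebe (7 Dec 2003).
So Ferreira takes precedence.

Ferreira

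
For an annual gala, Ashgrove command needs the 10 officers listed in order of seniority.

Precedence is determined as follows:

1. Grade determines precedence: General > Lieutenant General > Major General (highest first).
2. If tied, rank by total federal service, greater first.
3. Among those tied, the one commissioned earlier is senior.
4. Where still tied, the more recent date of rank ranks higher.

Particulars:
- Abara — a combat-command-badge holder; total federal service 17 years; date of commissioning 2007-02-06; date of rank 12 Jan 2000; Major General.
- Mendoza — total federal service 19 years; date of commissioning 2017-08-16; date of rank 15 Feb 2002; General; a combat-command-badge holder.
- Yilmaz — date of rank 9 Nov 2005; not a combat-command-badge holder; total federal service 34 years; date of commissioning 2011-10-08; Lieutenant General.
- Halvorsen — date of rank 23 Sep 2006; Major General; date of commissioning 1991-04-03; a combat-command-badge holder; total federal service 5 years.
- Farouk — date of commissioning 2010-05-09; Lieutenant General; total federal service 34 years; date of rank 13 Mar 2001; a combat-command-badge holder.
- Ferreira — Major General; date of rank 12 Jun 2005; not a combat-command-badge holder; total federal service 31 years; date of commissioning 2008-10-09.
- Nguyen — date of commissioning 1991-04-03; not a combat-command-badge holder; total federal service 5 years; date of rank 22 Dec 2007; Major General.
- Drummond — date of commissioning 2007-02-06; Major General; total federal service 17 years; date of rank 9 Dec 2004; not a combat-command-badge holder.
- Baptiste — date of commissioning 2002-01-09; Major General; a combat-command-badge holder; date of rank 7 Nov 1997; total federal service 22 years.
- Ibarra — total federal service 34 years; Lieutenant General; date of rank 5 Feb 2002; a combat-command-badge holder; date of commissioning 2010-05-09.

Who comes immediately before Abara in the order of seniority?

Drummond

By grade: Mendoza (General); then Ibarra, Farouk and Yilmaz (Lieutenant General); then Ferreira, Baptiste, Drummond, Abara, Nguyen and Halvorsen (Major General).
Ibarra, Farouk and Yilmaz all have total federal service 34 years, so the next rule applies.
Among Ibarra, Farouk and Yilmaz, by date of commissioning (earlier first): Ibarra and Farouk (2010-05-09) before Yilmaz (2011-10-08).
Among Ibarra and Farouk, by date of rank (later first): Ibarra (5 Feb 2002) before Farouk (13 Mar 2001).
Among Ferreira, Baptiste, Drummond, Abara, Nguyen and Halvorsen, by total federal service (higher first): Ferreira (31 years) before Baptiste (22 years) before Drummond and Abara (17 years) before Nguyen and Halvorsen (5 years).
Drummond and Abara both have date of commissioning 2007-02-06, so the next rule applies.
Among Drummond and Abara, by date of rank (later first): Drummond (9 Dec 2004) before Abara (12 Jan 2000).
Nguyen and Halvorsen both have date of commissioning 1991-04-03, so the next rule applies.
Among Nguyen and Halvorsen, by date of rank (later first): Nguyen (22 Dec 2007) before Halvorsen (23 Sep 2006).
Order: Mendoza, Ibarra, Farouk, Yilmaz, Ferreira, Baptiste, Drummond, Abara, Nguyen, Halvorsen.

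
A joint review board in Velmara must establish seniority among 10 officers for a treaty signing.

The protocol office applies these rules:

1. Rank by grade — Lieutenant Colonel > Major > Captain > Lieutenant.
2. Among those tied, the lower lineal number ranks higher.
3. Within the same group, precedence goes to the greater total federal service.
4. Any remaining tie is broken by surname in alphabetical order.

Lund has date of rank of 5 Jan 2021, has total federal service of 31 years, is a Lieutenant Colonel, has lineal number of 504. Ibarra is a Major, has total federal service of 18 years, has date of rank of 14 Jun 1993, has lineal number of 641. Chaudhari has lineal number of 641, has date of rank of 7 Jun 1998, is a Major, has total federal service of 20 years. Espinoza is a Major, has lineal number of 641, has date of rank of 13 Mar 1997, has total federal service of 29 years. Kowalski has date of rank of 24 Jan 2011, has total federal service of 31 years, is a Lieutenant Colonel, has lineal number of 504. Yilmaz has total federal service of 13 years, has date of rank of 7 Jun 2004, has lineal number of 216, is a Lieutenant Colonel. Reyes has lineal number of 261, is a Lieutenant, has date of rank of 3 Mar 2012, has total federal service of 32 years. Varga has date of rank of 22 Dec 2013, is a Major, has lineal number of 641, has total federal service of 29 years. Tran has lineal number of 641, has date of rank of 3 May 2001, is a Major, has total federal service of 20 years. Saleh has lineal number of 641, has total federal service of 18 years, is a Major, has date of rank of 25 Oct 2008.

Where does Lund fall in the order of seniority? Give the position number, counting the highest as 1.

3

By grade: Yilmaz, Kowalski and Lund (Lieutenant Colonel); then Espinoza, Varga, Chaudhari, Tran, Ibarra and Saleh (Major); then Reyes (Lieutenant).
Among Yilmaz, Kowalski and Lund, by lineal number (lower first): Yilmaz (216) before Kowalski and Lund (504).
Kowalski and Lund both have total federal service 31 years, so the next rule applies.
Among Kowalski and Lund, alphabetically by surname: Kowalski before Lund.
Espinoza, Varga, Chaudhari, Tran, Ibarra and Saleh all have lineal number 641, so the next rule applies.
Among Espinoza, Varga, Chaudhari, Tran, Ibarra and Saleh, by total federal service (higher first): Espinoza and Varga (29 years) before Chaudhari and Tran (20 years) before Ibarra and Saleh (18 years).
Among Espinoza and Varga, alphabetically by surname: Espinoza before Varga.
Among Chaudhari and Tran, alphabetically by surname: Chaudhari before Tran.
Among Ibarra and Saleh, alphabetically by surname: Ibarra before Saleh.
Order: Yilmaz, Kowalski, Lund, Espinoza, Varga, Chaudhari, Tran, Ibarra, Saleh, Reyes. So position 3.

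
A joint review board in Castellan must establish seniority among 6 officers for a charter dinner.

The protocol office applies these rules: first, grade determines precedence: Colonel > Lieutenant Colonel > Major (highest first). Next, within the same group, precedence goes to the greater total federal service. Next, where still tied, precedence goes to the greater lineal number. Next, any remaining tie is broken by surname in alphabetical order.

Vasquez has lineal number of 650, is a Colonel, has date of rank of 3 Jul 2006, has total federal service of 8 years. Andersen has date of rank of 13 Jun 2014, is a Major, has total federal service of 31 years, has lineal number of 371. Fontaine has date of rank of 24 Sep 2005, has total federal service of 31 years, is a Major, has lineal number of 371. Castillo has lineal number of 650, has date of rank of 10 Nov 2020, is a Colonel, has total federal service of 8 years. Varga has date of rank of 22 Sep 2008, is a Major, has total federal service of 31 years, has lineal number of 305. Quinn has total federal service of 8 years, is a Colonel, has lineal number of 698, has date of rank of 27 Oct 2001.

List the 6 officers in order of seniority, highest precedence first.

Quinn, Castillo, Vasquez, Andersen, Fontaine, Varga

By grade: Quinn, Castillo and Vasquez (Colonel); then Andersen, Fontaine and Varga (Major).
Quinn, Castillo and Vasquez all have total federal service 8 years, so the next rule applies.
Among Quinn, Castillo and Vasquez, by lineal number (higher first): Quinn (698) before Castillo and Vasquez (650).
Among Castillo and Vasquez, alphabetically by surname: Castillo before Vasquez.
Andersen, Fontaine and Varga all have total federal service 31 years, so the next rule applies.
Among Andersen, Fontaine and Varga, by lineal number (higher first): Andersen and Fontaine (371) before Varga (305).
Among Andersen and Fontaine, alphabetically by surname: Andersen before Fontaine.
Full order: Quinn, Castillo, Vasquez, Andersen, Fontaine, Varga.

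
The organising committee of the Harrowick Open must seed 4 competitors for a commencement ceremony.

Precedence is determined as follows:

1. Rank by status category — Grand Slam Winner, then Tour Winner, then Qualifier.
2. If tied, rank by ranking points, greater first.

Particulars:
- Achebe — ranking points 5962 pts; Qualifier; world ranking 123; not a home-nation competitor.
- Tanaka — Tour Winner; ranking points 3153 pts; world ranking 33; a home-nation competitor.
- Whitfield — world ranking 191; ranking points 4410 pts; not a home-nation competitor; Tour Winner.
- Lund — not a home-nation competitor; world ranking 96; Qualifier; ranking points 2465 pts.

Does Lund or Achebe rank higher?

Achebe

By status category: Whitfield and Tanaka (Tour Winner); then Achebe and Lund (Qualifier).
Among Whitfield and Tanaka, by ranking points (higher first): Whitfield (4410 pts) before Tanaka (3153 pts).
Among Achebe and Lund, by ranking points (higher first): Achebe (5962 pts) before Lund (2465 pts).
So Achebe takes precedence.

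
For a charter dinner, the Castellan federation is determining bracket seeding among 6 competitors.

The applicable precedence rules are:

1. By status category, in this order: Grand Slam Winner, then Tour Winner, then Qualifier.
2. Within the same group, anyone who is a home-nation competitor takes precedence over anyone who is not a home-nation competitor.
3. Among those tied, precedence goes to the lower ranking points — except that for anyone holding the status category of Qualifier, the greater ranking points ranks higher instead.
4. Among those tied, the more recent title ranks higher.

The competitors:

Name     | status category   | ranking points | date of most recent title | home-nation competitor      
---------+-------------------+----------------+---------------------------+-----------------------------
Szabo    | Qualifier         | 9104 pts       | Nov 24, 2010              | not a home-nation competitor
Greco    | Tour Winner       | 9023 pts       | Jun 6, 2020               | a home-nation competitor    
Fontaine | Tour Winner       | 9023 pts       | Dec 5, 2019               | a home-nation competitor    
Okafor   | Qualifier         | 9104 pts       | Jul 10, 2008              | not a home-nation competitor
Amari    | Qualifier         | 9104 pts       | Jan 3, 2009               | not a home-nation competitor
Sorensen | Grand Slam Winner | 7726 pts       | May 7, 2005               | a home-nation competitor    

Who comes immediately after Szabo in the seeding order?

By status category: Sorensen (Grand Slam Winner); then Greco and Fontaine (Tour Winner); then Szabo, Amari and Okafor (Qualifier).
Greco and Fontaine are each a home-nation competitor, so the next rule applies.
Greco and Fontaine both have ranking points 9023 pts, so the next rule applies.
Among Greco and Fontaine, by date of most recent title (later first): Greco (Jun 6, 2020) before Fontaine (Dec 5, 2019).
Szabo, Amari and Okafor are each not a home-nation competitor, so the next rule applies.
Szabo, Amari and Okafor all have ranking points 9104 pts, so the next rule applies.
Among Szabo, Amari and Okafor, by date of most recent title (later first): Szabo (Nov 24, 2010) before Amari (Jan 3, 2009) before Okafor (Jul 10, 2008).
Order: Sorensen, Greco, Fontaine, Szabo, Amari, Okafor.

Amari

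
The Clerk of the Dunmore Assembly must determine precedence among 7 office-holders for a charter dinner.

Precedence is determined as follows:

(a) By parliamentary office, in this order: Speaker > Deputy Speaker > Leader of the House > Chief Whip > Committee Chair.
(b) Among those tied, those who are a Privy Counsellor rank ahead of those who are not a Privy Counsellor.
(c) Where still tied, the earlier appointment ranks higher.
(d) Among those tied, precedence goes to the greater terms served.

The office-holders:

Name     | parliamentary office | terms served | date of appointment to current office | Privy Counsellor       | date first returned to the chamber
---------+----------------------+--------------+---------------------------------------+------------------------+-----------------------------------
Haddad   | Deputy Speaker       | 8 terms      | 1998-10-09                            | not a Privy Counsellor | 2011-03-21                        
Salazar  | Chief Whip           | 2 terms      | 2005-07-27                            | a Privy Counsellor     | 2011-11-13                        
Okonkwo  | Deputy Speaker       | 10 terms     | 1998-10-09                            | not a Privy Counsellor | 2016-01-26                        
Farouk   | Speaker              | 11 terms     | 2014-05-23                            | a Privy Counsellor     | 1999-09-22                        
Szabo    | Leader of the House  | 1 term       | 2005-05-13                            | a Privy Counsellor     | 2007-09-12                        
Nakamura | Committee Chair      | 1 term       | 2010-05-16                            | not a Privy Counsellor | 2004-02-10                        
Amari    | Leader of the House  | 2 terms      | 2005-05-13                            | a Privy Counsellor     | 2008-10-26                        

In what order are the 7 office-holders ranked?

Farouk, Okonkwo, Haddad, Amari, Szabo, Salazar, Nakamura

By parliamentary office: Farouk (Speaker); then Okonkwo and Haddad (Deputy Speaker); then Amari and Szabo (Leader of the House); then Salazar (Chief Whip); then Nakamura (Committee Chair).
Okonkwo and Haddad are each not a Privy Counsellor, so the next rule applies.
Okonkwo and Haddad both have date of appointment to current office 1998-10-09, so the next rule applies.
Among Okonkwo and Haddad, by terms served (higher first): Okonkwo (10 terms) before Haddad (8 terms).
Amari and Szabo are each a Privy Counsellor, so the next rule applies.
Amari and Szabo both have date of appointment to current office 2005-05-13, so the next rule applies.
Among Amari and Szabo, by terms served (higher first): Amari (2 terms) before Szabo (1 term).
Full order: Farouk, Okonkwo, Haddad, Amari, Szabo, Salazar, Nakamura.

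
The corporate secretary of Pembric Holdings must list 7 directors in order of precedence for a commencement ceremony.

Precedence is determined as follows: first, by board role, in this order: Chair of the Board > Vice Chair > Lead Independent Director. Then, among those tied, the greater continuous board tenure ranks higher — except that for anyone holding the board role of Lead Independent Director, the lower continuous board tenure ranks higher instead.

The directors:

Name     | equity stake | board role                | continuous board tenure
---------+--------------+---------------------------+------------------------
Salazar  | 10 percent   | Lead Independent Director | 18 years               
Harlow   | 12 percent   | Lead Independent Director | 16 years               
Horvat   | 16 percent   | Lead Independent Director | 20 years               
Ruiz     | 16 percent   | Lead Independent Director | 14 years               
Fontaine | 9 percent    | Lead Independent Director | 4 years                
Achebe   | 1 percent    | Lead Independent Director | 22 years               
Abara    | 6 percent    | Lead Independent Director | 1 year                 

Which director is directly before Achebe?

Horvat

By board role: Abara, Fontaine, Ruiz, Harlow, Salazar, Horvat and Achebe (Lead Independent Director).
Among Abara, Fontaine, Ruiz, Harlow, Salazar, Horvat and Achebe, by continuous board tenure (lower first) (reversed rule for this group): Abara (1 year) before Fontaine (4 years) before Ruiz (14 years) before Harlow (16 years) before Salazar (18 years) before Horvat (20 years) before Achebe (22 years).
Order: Abara, Fontaine, Ruiz, Harlow, Salazar, Horvat, Achebe.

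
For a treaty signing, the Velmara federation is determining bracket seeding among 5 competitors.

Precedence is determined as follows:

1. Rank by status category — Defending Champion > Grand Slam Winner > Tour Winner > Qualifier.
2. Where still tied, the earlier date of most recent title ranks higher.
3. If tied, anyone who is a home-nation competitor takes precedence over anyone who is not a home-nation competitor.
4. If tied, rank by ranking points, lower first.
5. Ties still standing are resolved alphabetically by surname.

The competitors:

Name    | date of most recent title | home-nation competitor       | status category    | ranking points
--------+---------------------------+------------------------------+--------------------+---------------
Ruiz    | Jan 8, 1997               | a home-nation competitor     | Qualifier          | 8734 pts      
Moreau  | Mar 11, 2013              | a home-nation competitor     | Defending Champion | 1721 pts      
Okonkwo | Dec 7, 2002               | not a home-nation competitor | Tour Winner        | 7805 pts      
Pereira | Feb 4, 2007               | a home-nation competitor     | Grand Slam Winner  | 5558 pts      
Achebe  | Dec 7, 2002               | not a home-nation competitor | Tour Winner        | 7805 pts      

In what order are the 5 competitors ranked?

By status category: Moreau (Defending Champion); then Pereira (Grand Slam Winner); then Achebe and Okonkwo (Tour Winner); then Ruiz (Qualifier).
Achebe and Okonkwo both have date of most recent title Dec 7, 2002, so the next rule applies.
Achebe and Okonkwo are each not a home-nation competitor, so the next rule applies.
Achebe and Okonkwo both have ranking points 7805 pts, so the next rule applies.
Among Achebe and Okonkwo, alphabetically by surname: Achebe before Okonkwo.
Full order: Moreau, Pereira, Achebe, Okonkwo, Ruiz.

Moreau, Pereira, Achebe, Okonkwo, Ruiz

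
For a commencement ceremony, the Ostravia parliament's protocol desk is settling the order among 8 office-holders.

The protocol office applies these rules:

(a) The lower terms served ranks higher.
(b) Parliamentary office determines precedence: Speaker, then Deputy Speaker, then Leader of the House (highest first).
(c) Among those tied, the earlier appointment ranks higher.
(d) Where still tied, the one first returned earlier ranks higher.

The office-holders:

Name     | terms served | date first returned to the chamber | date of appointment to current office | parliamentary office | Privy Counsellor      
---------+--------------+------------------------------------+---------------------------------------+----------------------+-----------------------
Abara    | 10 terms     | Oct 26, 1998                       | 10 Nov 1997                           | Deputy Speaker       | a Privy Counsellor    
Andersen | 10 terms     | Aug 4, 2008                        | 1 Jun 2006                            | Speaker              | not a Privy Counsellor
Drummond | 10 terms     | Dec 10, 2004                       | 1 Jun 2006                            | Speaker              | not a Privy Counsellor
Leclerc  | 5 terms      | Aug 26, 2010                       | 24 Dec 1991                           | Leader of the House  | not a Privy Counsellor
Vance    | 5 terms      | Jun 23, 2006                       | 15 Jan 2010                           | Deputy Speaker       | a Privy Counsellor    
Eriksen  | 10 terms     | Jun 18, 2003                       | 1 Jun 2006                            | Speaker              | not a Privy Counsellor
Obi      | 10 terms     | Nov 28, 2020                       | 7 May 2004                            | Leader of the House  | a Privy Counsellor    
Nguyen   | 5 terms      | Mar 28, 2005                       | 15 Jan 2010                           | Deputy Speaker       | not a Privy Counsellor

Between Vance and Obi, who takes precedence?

By terms served (lower first): Nguyen, Vance and Leclerc (each 5 terms); then Eriksen, Drummond, Andersen, Abara and Obi (each 10 terms).
Among Nguyen, Vance and Leclerc, by parliamentary office: Nguyen and Vance (Deputy Speaker) before Leclerc (Leader of the House).
Nguyen and Vance both have date of appointment to current office 15 Jan 2010, so the next rule applies.
Among Nguyen and Vance, by date first returned to the chamber (earlier first): Nguyen (Mar 28, 2005) before Vance (Jun 23, 2006).
Among Eriksen, Drummond, Andersen, Abara and Obi, by parliamentary office: Eriksen, Drummond and Andersen (Speaker) before Abara (Deputy Speaker) before Obi (Leader of the House).
Eriksen, Drummond and Andersen all have date of appointment to current office 1 Jun 2006, so the next rule applies.
Among Eriksen, Drummond and Andersen, by date first returned to the chamber (earlier first): Eriksen (Jun 18, 2003) before Drummond (Dec 10, 2004) before Andersen (Aug 4, 2008).
So Vance takes precedence.

Vance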